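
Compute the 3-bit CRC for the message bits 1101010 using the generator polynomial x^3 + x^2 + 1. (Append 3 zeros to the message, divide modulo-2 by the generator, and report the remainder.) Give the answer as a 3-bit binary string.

Append 3 zeros: 1101010000. Divide by 1101 (XOR where the leading bit is 1):
  pos 0: 1101 XOR 1101 = 0000
  pos 5: 1000 XOR 1101 = 0101
  pos 6: 1010 XOR 1101 = 0111
Remainder (last 3 bits) = 111. This is the CRC / FCS.

111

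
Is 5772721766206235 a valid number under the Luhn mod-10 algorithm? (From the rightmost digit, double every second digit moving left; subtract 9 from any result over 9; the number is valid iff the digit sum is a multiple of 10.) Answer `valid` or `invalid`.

From the right, keep odd positions and double even positions (subtract 9 from any doubled value over 9):
  doubled (positions 2,4,...): 6 3 4 3 2 5 5 1 → sum 29
  kept (positions 1,3,...): 5 2 0 6 7 2 2 7 → sum 31
Total = 60.
60 mod 10 = 0, so the number is valid.

valid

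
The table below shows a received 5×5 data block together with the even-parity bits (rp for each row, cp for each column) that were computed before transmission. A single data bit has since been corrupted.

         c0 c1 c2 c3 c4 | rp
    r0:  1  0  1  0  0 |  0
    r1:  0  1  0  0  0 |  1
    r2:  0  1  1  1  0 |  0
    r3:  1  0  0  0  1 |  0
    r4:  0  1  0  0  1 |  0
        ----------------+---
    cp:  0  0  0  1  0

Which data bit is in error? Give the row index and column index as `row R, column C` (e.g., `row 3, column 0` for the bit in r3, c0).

row 2, column 1

Recompute each row's even parity and compare to rp:
  r0: data parity 0, sent rp 0 → ok
  r1: data parity 1, sent rp 1 → ok
  r2: data parity 1, sent rp 0 → mismatch
  r3: data parity 0, sent rp 0 → ok
  r4: data parity 0, sent rp 0 → ok
Recompute each column's even parity and compare to cp:
  c0: data parity 0, sent cp 0 → ok
  c1: data parity 1, sent cp 0 → mismatch
  c2: data parity 0, sent cp 0 → ok
  c3: data parity 1, sent cp 1 → ok
  c4: data parity 0, sent cp 0 → ok
Exactly one row (r2) and one column (c1) fail → the flipped bit is at their intersection.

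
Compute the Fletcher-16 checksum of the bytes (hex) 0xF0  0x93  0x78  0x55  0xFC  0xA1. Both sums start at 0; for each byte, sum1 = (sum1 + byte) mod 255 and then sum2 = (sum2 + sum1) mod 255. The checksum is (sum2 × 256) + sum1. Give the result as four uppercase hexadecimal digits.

05F0

Running sums (mod 255):
  after byte 0 (0xF0): sum1=240, sum2=240
  after byte 1 (0x93): sum1=132, sum2=117
  after byte 2 (0x78): sum1=252, sum2=114
  after byte 3 (0x55): sum1=82, sum2=196
  after byte 4 (0xFC): sum1=79, sum2=20
  after byte 5 (0xA1): sum1=240, sum2=5
Checksum = sum2·256 + sum1 = 5·256 + 240 = 1520 = 0x05F0.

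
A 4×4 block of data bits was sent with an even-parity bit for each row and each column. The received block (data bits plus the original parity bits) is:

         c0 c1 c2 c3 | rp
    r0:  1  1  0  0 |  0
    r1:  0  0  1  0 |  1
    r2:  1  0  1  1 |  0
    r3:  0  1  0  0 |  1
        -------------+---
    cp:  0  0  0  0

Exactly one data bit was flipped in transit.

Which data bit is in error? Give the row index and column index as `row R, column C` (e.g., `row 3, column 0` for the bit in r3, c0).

row 2, column 3

Recompute each row's even parity and compare to rp:
  r0: data parity 0, sent rp 0 → ok
  r1: data parity 1, sent rp 1 → ok
  r2: data parity 1, sent rp 0 → mismatch
  r3: data parity 1, sent rp 1 → ok
Recompute each column's even parity and compare to cp:
  c0: data parity 0, sent cp 0 → ok
  c1: data parity 0, sent cp 0 → ok
  c2: data parity 0, sent cp 0 → ok
  c3: data parity 1, sent cp 0 → mismatch
Exactly one row (r2) and one column (c3) fail → the flipped bit is at their intersection.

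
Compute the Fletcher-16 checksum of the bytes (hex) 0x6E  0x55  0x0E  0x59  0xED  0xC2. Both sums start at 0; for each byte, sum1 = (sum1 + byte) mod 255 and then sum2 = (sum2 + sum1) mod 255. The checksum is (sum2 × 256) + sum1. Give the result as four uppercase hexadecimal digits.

Running sums (mod 255):
  after byte 0 (0x6E): sum1=110, sum2=110
  after byte 1 (0x55): sum1=195, sum2=50
  after byte 2 (0x0E): sum1=209, sum2=4
  after byte 3 (0x59): sum1=43, sum2=47
  after byte 4 (0xED): sum1=25, sum2=72
  after byte 5 (0xC2): sum1=219, sum2=36
Checksum = sum2·256 + sum1 = 36·256 + 219 = 9435 = 0x24DB.

24DB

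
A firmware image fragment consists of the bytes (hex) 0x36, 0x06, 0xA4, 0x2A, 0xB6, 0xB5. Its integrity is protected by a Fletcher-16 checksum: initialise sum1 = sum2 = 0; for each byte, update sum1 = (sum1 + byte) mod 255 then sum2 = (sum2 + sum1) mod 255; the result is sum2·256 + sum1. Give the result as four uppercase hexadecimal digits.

Running sums (mod 255):
  after byte 0 (0x36): sum1=54, sum2=54
  after byte 1 (0x06): sum1=60, sum2=114
  after byte 2 (0xA4): sum1=224, sum2=83
  after byte 3 (0x2A): sum1=11, sum2=94
  after byte 4 (0xB6): sum1=193, sum2=32
  after byte 5 (0xB5): sum1=119, sum2=151
Checksum = sum2·256 + sum1 = 151·256 + 119 = 38775 = 0x9777.

9777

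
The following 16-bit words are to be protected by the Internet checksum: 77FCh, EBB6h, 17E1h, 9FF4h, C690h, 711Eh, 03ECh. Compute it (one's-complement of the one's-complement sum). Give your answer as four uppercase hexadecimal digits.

One's-complement addition (fold any carry out of bit 15 back into bit 0):
  0x77FC + 0xEBB6 = 0x163B2 → wrap carry → 0x63B3
  0x63B3 + 0x17E1 = 0x07B94
  0x7B94 + 0x9FF4 = 0x11B88 → wrap carry → 0x1B89
  0x1B89 + 0xC690 = 0x0E219
  0xE219 + 0x711E = 0x15337 → wrap carry → 0x5338
  0x5338 + 0x03EC = 0x05724
One's-complement sum = 0x5724.
Checksum = ~0x5724 & 0xFFFF = 0xA8DB.

A8DB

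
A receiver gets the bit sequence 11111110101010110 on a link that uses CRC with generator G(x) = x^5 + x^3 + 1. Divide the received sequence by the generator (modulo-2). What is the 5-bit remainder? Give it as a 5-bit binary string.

Modulo-2 division of 11111110101010110 by 101001:
  pos 0: 111111 XOR 101001 = 010110
  pos 1: 101101 XOR 101001 = 000100
  pos 4: 100010 XOR 101001 = 001011
  pos 6: 101110 XOR 101001 = 000111
  pos 9: 111101 XOR 101001 = 010100
  pos 10: 101001 XOR 101001 = 000000
Remainder = 00000 (zero — the frame passes the CRC check).

00000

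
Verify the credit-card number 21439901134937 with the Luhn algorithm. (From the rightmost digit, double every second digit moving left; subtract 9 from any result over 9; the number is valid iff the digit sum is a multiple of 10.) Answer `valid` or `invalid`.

valid

From the right, keep odd positions and double even positions (subtract 9 from any doubled value over 9):
  doubled (positions 2,4,...): 6 8 2 0 9 8 4 → sum 37
  kept (positions 1,3,...): 7 9 3 1 9 3 1 → sum 33
Total = 70.
70 mod 10 = 0, so the number is valid.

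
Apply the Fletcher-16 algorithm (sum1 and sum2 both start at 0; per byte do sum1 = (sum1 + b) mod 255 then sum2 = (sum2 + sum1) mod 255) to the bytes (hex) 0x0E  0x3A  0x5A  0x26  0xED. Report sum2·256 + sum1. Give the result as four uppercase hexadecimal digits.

78B6

Running sums (mod 255):
  after byte 0 (0x0E): sum1=14, sum2=14
  after byte 1 (0x3A): sum1=72, sum2=86
  after byte 2 (0x5A): sum1=162, sum2=248
  after byte 3 (0x26): sum1=200, sum2=193
  after byte 4 (0xED): sum1=182, sum2=120
Checksum = sum2·256 + sum1 = 120·256 + 182 = 30902 = 0x78B6.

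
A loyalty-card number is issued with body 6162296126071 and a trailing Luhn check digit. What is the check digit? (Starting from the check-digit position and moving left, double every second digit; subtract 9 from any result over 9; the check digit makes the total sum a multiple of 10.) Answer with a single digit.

Partial digits right→left: 1 7 0 6 2 1 6 9 2 2 6 1 6
Double every second digit counting from the check-digit position (so the 1st, 3rd, 5th, ... of the partial from the right).
  doubled (with −9 where >9): 2 0 4 3 4 3 3 → sum 19
  kept as-is: 7 6 1 9 2 1 → sum 26
Total = 19 + 26 = 45.
Check digit = (10 − (45 mod 10)) mod 10 = 5.

5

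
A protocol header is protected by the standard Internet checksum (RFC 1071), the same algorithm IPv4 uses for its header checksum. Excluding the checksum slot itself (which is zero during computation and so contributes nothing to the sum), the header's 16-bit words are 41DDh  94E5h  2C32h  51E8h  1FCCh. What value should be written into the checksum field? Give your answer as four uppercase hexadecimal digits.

One's-complement addition (fold any carry out of bit 15 back into bit 0):
  0x41DD + 0x94E5 = 0x0D6C2
  0xD6C2 + 0x2C32 = 0x102F4 → wrap carry → 0x02F5
  0x02F5 + 0x51E8 = 0x054DD
  0x54DD + 0x1FCC = 0x074A9
One's-complement sum = 0x74A9.
Checksum = ~0x74A9 & 0xFFFF = 0x8B56.

8B56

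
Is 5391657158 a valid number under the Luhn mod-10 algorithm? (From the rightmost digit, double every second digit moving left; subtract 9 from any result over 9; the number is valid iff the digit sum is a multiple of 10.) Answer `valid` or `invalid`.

invalid

From the right, keep odd positions and double even positions (subtract 9 from any doubled value over 9):
  doubled (positions 2,4,...): 1 5 3 9 1 → sum 19
  kept (positions 1,3,...): 8 1 5 1 3 → sum 18
Total = 37.
37 mod 10 = 7, so the number is invalid.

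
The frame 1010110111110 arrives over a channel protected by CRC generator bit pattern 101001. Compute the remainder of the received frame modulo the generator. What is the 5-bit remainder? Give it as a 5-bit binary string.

01101

Modulo-2 division of 1010110111110 by 101001:
  pos 0: 101011 XOR 101001 = 000010
  pos 4: 100111 XOR 101001 = 001110
  pos 6: 111011 XOR 101001 = 010010
  pos 7: 100100 XOR 101001 = 001101
Remainder = 01101 (nonzero — an error is detected).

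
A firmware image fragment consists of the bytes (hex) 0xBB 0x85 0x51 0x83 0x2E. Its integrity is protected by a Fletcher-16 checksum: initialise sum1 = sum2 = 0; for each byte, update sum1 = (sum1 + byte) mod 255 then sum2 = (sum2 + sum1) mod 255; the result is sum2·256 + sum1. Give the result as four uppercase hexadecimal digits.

Running sums (mod 255):
  after byte 0 (0xBB): sum1=187, sum2=187
  after byte 1 (0x85): sum1=65, sum2=252
  after byte 2 (0x51): sum1=146, sum2=143
  after byte 3 (0x83): sum1=22, sum2=165
  after byte 4 (0x2E): sum1=68, sum2=233
Checksum = sum2·256 + sum1 = 233·256 + 68 = 59716 = 0xE944.

E944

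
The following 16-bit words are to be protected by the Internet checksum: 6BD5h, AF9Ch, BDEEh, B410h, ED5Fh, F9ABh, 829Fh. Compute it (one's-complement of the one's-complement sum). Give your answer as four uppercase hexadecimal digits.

One's-complement addition (fold any carry out of bit 15 back into bit 0):
  0x6BD5 + 0xAF9C = 0x11B71 → wrap carry → 0x1B72
  0x1B72 + 0xBDEE = 0x0D960
  0xD960 + 0xB410 = 0x18D70 → wrap carry → 0x8D71
  0x8D71 + 0xED5F = 0x17AD0 → wrap carry → 0x7AD1
  0x7AD1 + 0xF9AB = 0x1747C → wrap carry → 0x747D
  0x747D + 0x829F = 0x0F71C
One's-complement sum = 0xF71C.
Checksum = ~0xF71C & 0xFFFF = 0x08E3.

08E3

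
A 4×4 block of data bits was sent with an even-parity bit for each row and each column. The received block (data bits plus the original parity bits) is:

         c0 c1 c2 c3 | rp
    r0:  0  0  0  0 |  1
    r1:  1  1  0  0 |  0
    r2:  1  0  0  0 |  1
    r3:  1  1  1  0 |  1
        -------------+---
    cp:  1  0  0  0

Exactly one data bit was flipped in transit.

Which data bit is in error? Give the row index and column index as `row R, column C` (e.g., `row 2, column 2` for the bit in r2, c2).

row 0, column 2

Recompute each row's even parity and compare to rp:
  r0: data parity 0, sent rp 1 → mismatch
  r1: data parity 0, sent rp 0 → ok
  r2: data parity 1, sent rp 1 → ok
  r3: data parity 1, sent rp 1 → ok
Recompute each column's even parity and compare to cp:
  c0: data parity 1, sent cp 1 → ok
  c1: data parity 0, sent cp 0 → ok
  c2: data parity 1, sent cp 0 → mismatch
  c3: data parity 0, sent cp 0 → ok
Exactly one row (r0) and one column (c2) fail → the flipped bit is at their intersection.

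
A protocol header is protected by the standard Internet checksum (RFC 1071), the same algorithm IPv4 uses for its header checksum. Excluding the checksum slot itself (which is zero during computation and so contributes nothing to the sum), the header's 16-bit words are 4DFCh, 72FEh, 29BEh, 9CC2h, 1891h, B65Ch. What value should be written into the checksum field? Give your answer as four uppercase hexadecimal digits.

One's-complement addition (fold any carry out of bit 15 back into bit 0):
  0x4DFC + 0x72FE = 0x0C0FA
  0xC0FA + 0x29BE = 0x0EAB8
  0xEAB8 + 0x9CC2 = 0x1877A → wrap carry → 0x877B
  0x877B + 0x1891 = 0x0A00C
  0xA00C + 0xB65C = 0x15668 → wrap carry → 0x5669
One's-complement sum = 0x5669.
Checksum = ~0x5669 & 0xFFFF = 0xA996.

A996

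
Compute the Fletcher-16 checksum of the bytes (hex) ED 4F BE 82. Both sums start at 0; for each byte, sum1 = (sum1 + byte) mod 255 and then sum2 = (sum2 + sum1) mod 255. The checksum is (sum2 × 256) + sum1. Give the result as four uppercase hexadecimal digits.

Running sums (mod 255):
  after byte 0 (ED): sum1=237, sum2=237
  after byte 1 (4F): sum1=61, sum2=43
  after byte 2 (BE): sum1=251, sum2=39
  after byte 3 (82): sum1=126, sum2=165
Checksum = sum2·256 + sum1 = 165·256 + 126 = 42366 = 0xA57E.

A57E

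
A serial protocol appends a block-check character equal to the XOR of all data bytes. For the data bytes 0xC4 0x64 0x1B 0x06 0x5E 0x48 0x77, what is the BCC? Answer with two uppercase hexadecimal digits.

DC

XOR the bytes together:
  start with 0xC4
  0xC4 ⊕ 0x64 = 0xA0
  0xA0 ⊕ 0x1B = 0xBB
  0xBB ⊕ 0x06 = 0xBD
  0xBD ⊕ 0x5E = 0xE3
  0xE3 ⊕ 0x48 = 0xAB
  0xAB ⊕ 0x77 = 0xDC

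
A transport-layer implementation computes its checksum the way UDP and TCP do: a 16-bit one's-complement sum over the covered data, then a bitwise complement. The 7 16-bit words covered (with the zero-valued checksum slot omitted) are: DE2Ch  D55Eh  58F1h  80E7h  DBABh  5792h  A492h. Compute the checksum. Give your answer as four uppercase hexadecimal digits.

9ACA

One's-complement addition (fold any carry out of bit 15 back into bit 0):
  0xDE2C + 0xD55E = 0x1B38A → wrap carry → 0xB38B
  0xB38B + 0x58F1 = 0x10C7C → wrap carry → 0x0C7D
  0x0C7D + 0x80E7 = 0x08D64
  0x8D64 + 0xDBAB = 0x1690F → wrap carry → 0x6910
  0x6910 + 0x5792 = 0x0C0A2
  0xC0A2 + 0xA492 = 0x16534 → wrap carry → 0x6535
One's-complement sum = 0x6535.
Checksum = ~0x6535 & 0xFFFF = 0x9ACA.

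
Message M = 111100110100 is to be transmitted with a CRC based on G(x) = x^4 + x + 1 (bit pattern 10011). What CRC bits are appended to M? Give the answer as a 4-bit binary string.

Append 4 zeros: 1111001101000000. Divide by 10011 (XOR where the leading bit is 1):
  pos 0: 11110 XOR 10011 = 01101
  pos 1: 11010 XOR 10011 = 01001
  pos 2: 10011 XOR 10011 = 00000
  pos 7: 10100 XOR 10011 = 00111
  pos 9: 11100 XOR 10011 = 01111
  pos 10: 11110 XOR 10011 = 01101
  pos 11: 11010 XOR 10011 = 01001
Remainder (last 4 bits) = 1001. This is the CRC / FCS.

1001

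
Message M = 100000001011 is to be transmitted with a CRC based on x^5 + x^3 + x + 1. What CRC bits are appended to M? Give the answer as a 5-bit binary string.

10001

Append 5 zeros: 10000000101100000. Divide by 101011 (XOR where the leading bit is 1):
  pos 0: 100000 XOR 101011 = 001011
  pos 2: 101100 XOR 101011 = 000111
  pos 5: 111101 XOR 101011 = 010110
  pos 6: 101101 XOR 101011 = 000110
  pos 9: 110000 XOR 101011 = 011011
  pos 10: 110110 XOR 101011 = 011101
  pos 11: 111010 XOR 101011 = 010001
Remainder (last 5 bits) = 10001. This is the CRC / FCS.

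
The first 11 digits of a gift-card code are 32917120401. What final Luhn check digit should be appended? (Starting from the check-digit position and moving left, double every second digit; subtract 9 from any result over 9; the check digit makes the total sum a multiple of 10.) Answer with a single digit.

Partial digits right→left: 1 0 4 0 2 1 7 1 9 2 3
Double every second digit counting from the check-digit position (so the 1st, 3rd, 5th, ... of the partial from the right).
  doubled (with −9 where >9): 2 8 4 5 9 6 → sum 34
  kept as-is: 0 0 1 1 2 → sum 4
Total = 34 + 4 = 38.
Check digit = (10 − (38 mod 10)) mod 10 = 2.

2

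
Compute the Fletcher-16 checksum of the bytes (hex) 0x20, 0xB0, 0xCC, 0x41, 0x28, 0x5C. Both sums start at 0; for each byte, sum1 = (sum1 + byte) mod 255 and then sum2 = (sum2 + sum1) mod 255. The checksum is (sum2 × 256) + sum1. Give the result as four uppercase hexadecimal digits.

D763

Running sums (mod 255):
  after byte 0 (0x20): sum1=32, sum2=32
  after byte 1 (0xB0): sum1=208, sum2=240
  after byte 2 (0xCC): sum1=157, sum2=142
  after byte 3 (0x41): sum1=222, sum2=109
  after byte 4 (0x28): sum1=7, sum2=116
  after byte 5 (0x5C): sum1=99, sum2=215
Checksum = sum2·256 + sum1 = 215·256 + 99 = 55139 = 0xD763.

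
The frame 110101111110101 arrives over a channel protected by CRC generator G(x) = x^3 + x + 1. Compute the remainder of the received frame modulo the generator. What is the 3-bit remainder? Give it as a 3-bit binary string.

100

Modulo-2 division of 110101111110101 by 1011:
  pos 0: 1101 XOR 1011 = 0110
  pos 1: 1100 XOR 1011 = 0111
  pos 2: 1111 XOR 1011 = 0100
  pos 3: 1001 XOR 1011 = 0010
  pos 5: 1011 XOR 1011 = 0000
  pos 9: 1101 XOR 1011 = 0110
  pos 10: 1100 XOR 1011 = 0111
  pos 11: 1111 XOR 1011 = 0100
Remainder = 100 (nonzero — an error is detected).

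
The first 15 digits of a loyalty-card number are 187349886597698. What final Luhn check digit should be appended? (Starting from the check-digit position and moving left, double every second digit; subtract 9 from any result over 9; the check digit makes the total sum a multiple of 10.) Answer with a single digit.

7

Partial digits right→left: 8 9 6 7 9 5 6 8 8 9 4 3 7 8 1
Double every second digit counting from the check-digit position (so the 1st, 3rd, 5th, ... of the partial from the right).
  doubled (with −9 where >9): 7 3 9 3 7 8 5 2 → sum 44
  kept as-is: 9 7 5 8 9 3 8 → sum 49
Total = 44 + 49 = 93.
Check digit = (10 − (93 mod 10)) mod 10 = 7.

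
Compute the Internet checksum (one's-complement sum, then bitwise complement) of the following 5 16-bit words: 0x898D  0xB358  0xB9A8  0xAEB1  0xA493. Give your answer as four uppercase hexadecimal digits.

B62B

One's-complement addition (fold any carry out of bit 15 back into bit 0):
  0x898D + 0xB358 = 0x13CE5 → wrap carry → 0x3CE6
  0x3CE6 + 0xB9A8 = 0x0F68E
  0xF68E + 0xAEB1 = 0x1A53F → wrap carry → 0xA540
  0xA540 + 0xA493 = 0x149D3 → wrap carry → 0x49D4
One's-complement sum = 0x49D4.
Checksum = ~0x49D4 & 0xFFFF = 0xB62B.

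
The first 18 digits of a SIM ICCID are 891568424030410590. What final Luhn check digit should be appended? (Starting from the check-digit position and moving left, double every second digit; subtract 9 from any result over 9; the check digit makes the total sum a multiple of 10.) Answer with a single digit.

Partial digits right→left: 0 9 5 0 1 4 0 3 0 4 2 4 8 6 5 1 9 8
Double every second digit counting from the check-digit position (so the 1st, 3rd, 5th, ... of the partial from the right).
  doubled (with −9 where >9): 0 1 2 0 0 4 7 1 9 → sum 24
  kept as-is: 9 0 4 3 4 4 6 1 8 → sum 39
Total = 24 + 39 = 63.
Check digit = (10 − (63 mod 10)) mod 10 = 7.

7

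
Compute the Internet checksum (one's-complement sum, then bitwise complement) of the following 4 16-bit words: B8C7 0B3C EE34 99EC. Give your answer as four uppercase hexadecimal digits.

B3DA

One's-complement addition (fold any carry out of bit 15 back into bit 0):
  0xB8C7 + 0x0B3C = 0x0C403
  0xC403 + 0xEE34 = 0x1B237 → wrap carry → 0xB238
  0xB238 + 0x99EC = 0x14C24 → wrap carry → 0x4C25
One's-complement sum = 0x4C25.
Checksum = ~0x4C25 & 0xFFFF = 0xB3DA.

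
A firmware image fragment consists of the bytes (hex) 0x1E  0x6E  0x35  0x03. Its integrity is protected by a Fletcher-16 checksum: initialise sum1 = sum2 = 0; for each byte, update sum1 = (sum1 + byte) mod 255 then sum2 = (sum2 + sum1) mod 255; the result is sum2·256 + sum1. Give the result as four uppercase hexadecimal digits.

31C4

Running sums (mod 255):
  after byte 0 (0x1E): sum1=30, sum2=30
  after byte 1 (0x6E): sum1=140, sum2=170
  after byte 2 (0x35): sum1=193, sum2=108
  after byte 3 (0x03): sum1=196, sum2=49
Checksum = sum2·256 + sum1 = 49·256 + 196 = 12740 = 0x31C4.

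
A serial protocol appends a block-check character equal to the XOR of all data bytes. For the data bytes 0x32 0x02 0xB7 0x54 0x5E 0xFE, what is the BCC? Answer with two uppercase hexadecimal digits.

73

XOR the bytes together:
  start with 0x32
  0x32 ⊕ 0x02 = 0x30
  0x30 ⊕ 0xB7 = 0x87
  0x87 ⊕ 0x54 = 0xD3
  0xD3 ⊕ 0x5E = 0x8D
  0x8D ⊕ 0xFE = 0x73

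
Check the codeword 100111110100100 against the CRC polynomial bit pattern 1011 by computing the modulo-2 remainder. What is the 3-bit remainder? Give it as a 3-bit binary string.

000

Modulo-2 division of 100111110100100 by 1011:
  pos 0: 1001 XOR 1011 = 0010
  pos 2: 1011 XOR 1011 = 0000
  pos 6: 1101 XOR 1011 = 0110
  pos 7: 1100 XOR 1011 = 0111
  pos 8: 1110 XOR 1011 = 0101
  pos 9: 1011 XOR 1011 = 0000
Remainder = 000 (zero — the frame passes the CRC check).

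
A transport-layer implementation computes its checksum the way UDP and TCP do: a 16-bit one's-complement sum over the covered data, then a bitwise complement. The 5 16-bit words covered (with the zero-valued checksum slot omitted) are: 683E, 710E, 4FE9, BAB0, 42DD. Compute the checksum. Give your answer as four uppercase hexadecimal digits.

D93B

One's-complement addition (fold any carry out of bit 15 back into bit 0):
  0x683E + 0x710E = 0x0D94C
  0xD94C + 0x4FE9 = 0x12935 → wrap carry → 0x2936
  0x2936 + 0xBAB0 = 0x0E3E6
  0xE3E6 + 0x42DD = 0x126C3 → wrap carry → 0x26C4
One's-complement sum = 0x26C4.
Checksum = ~0x26C4 & 0xFFFF = 0xD93B.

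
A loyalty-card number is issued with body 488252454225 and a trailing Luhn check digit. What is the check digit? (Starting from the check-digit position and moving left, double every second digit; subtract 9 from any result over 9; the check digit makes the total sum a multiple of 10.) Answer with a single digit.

2

Partial digits right→left: 5 2 2 4 5 4 2 5 2 8 8 4
Double every second digit counting from the check-digit position (so the 1st, 3rd, 5th, ... of the partial from the right).
  doubled (with −9 where >9): 1 4 1 4 4 7 → sum 21
  kept as-is: 2 4 4 5 8 4 → sum 27
Total = 21 + 27 = 48.
Check digit = (10 − (48 mod 10)) mod 10 = 2.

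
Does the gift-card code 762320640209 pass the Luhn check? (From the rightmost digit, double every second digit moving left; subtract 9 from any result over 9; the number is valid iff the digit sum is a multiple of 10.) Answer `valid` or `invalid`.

From the right, keep odd positions and double even positions (subtract 9 from any doubled value over 9):
  doubled (positions 2,4,...): 0 0 3 4 4 5 → sum 16
  kept (positions 1,3,...): 9 2 4 0 3 6 → sum 24
Total = 40.
40 mod 10 = 0, so the number is valid.

valid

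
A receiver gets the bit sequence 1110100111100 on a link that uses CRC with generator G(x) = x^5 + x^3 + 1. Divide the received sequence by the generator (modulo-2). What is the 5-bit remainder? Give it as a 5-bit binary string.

Modulo-2 division of 1110100111100 by 101001:
  pos 0: 111010 XOR 101001 = 010011
  pos 1: 100110 XOR 101001 = 001111
  pos 3: 111111 XOR 101001 = 010110
  pos 4: 101101 XOR 101001 = 000100
  pos 7: 100100 XOR 101001 = 001101
Remainder = 01101 (nonzero — an error is detected).

01101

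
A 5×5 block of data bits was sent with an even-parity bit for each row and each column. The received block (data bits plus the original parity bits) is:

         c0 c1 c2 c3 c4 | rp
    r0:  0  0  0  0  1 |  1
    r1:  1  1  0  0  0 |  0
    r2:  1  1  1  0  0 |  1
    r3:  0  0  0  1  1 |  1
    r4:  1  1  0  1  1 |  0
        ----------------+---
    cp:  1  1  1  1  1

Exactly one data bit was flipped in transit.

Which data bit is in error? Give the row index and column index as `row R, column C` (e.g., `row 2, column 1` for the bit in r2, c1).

Recompute each row's even parity and compare to rp:
  r0: data parity 1, sent rp 1 → ok
  r1: data parity 0, sent rp 0 → ok
  r2: data parity 1, sent rp 1 → ok
  r3: data parity 0, sent rp 1 → mismatch
  r4: data parity 0, sent rp 0 → ok
Recompute each column's even parity and compare to cp:
  c0: data parity 1, sent cp 1 → ok
  c1: data parity 1, sent cp 1 → ok
  c2: data parity 1, sent cp 1 → ok
  c3: data parity 0, sent cp 1 → mismatch
  c4: data parity 1, sent cp 1 → ok
Exactly one row (r3) and one column (c3) fail → the flipped bit is at their intersection.

row 3, column 3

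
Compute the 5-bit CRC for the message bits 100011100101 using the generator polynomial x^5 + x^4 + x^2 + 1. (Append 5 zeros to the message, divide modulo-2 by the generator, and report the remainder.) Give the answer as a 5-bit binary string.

01001

Append 5 zeros: 10001110010100000. Divide by 110101 (XOR where the leading bit is 1):
  pos 0: 100011 XOR 110101 = 010110
  pos 1: 101101 XOR 110101 = 011000
  pos 2: 110000 XOR 110101 = 000101
  pos 5: 101010 XOR 110101 = 011111
  pos 6: 111111 XOR 110101 = 001010
  pos 8: 101000 XOR 110101 = 011101
  pos 9: 111010 XOR 110101 = 001111
  pos 11: 111100 XOR 110101 = 001001
Remainder (last 5 bits) = 01001. This is the CRC / FCS.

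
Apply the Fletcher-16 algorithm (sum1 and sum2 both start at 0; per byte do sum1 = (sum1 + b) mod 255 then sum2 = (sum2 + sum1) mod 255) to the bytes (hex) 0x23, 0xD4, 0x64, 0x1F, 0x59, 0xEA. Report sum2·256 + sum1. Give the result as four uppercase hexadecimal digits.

Running sums (mod 255):
  after byte 0 (0x23): sum1=35, sum2=35
  after byte 1 (0xD4): sum1=247, sum2=27
  after byte 2 (0x64): sum1=92, sum2=119
  after byte 3 (0x1F): sum1=123, sum2=242
  after byte 4 (0x59): sum1=212, sum2=199
  after byte 5 (0xEA): sum1=191, sum2=135
Checksum = sum2·256 + sum1 = 135·256 + 191 = 34751 = 0x87BF.

87BF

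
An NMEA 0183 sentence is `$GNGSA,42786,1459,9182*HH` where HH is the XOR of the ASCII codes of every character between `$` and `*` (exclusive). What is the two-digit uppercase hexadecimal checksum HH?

XOR the ASCII codes of the payload characters:
  'G' = 0x47 → acc = 0x47
  'N' = 0x4E → acc = 0x09
  'G' = 0x47 → acc = 0x4E
  'S' = 0x53 → acc = 0x1D
  'A' = 0x41 → acc = 0x5C
  ',' = 0x2C → acc = 0x70
  '4' = 0x34 → acc = 0x44
  '2' = 0x32 → acc = 0x76
  '7' = 0x37 → acc = 0x41
  '8' = 0x38 → acc = 0x79
  '6' = 0x36 → acc = 0x4F
  ',' = 0x2C → acc = 0x63
  '1' = 0x31 → acc = 0x52
  '4' = 0x34 → acc = 0x66
  '5' = 0x35 → acc = 0x53
  '9' = 0x39 → acc = 0x6A
  ',' = 0x2C → acc = 0x46
  '9' = 0x39 → acc = 0x7F
  '1' = 0x31 → acc = 0x4E
  '8' = 0x38 → acc = 0x76
  '2' = 0x32 → acc = 0x44
Checksum = 0x44.

44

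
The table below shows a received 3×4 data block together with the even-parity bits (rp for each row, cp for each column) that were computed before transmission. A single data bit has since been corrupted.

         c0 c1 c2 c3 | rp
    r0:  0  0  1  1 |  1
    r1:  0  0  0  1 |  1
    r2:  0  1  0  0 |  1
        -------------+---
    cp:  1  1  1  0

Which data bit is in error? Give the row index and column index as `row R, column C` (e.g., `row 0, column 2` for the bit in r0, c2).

Recompute each row's even parity and compare to rp:
  r0: data parity 0, sent rp 1 → mismatch
  r1: data parity 1, sent rp 1 → ok
  r2: data parity 1, sent rp 1 → ok
Recompute each column's even parity and compare to cp:
  c0: data parity 0, sent cp 1 → mismatch
  c1: data parity 1, sent cp 1 → ok
  c2: data parity 1, sent cp 1 → ok
  c3: data parity 0, sent cp 0 → ok
Exactly one row (r0) and one column (c0) fail → the flipped bit is at their intersection.

row 0, column 0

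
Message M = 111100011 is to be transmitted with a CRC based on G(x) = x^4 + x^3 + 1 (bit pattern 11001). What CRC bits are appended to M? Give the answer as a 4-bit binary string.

Append 4 zeros: 1111000110000. Divide by 11001 (XOR where the leading bit is 1):
  pos 0: 11110 XOR 11001 = 00111
  pos 2: 11100 XOR 11001 = 00101
  pos 4: 10111 XOR 11001 = 01110
  pos 5: 11100 XOR 11001 = 00101
  pos 7: 10100 XOR 11001 = 01101
  pos 8: 11010 XOR 11001 = 00011
Remainder (last 4 bits) = 0011. This is the CRC / FCS.

0011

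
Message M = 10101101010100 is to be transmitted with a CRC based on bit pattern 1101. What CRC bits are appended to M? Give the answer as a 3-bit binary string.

111

Append 3 zeros: 10101101010100000. Divide by 1101 (XOR where the leading bit is 1):
  pos 0: 1010 XOR 1101 = 0111
  pos 1: 1111 XOR 1101 = 0010
  pos 3: 1010 XOR 1101 = 0111
  pos 4: 1111 XOR 1101 = 0010
  pos 6: 1001 XOR 1101 = 0100
  pos 7: 1000 XOR 1101 = 0101
  pos 8: 1011 XOR 1101 = 0110
  pos 9: 1100 XOR 1101 = 0001
  pos 12: 1000 XOR 1101 = 0101
  pos 13: 1010 XOR 1101 = 0111
Remainder (last 3 bits) = 111. This is the CRC / FCS.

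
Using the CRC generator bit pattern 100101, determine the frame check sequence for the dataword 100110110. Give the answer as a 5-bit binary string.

01001

Append 5 zeros: 10011011000000. Divide by 100101 (XOR where the leading bit is 1):
  pos 0: 100110 XOR 100101 = 000011
  pos 4: 111100 XOR 100101 = 011001
  pos 5: 110010 XOR 100101 = 010111
  pos 6: 101110 XOR 100101 = 001011
  pos 8: 101100 XOR 100101 = 001001
Remainder (last 5 bits) = 01001. This is the CRC / FCS.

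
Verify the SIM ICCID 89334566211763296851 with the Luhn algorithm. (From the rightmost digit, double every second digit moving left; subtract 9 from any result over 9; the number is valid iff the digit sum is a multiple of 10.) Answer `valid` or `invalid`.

From the right, keep odd positions and double even positions (subtract 9 from any doubled value over 9):
  doubled (positions 2,4,...): 1 3 4 3 2 4 3 8 6 7 → sum 41
  kept (positions 1,3,...): 1 8 9 3 7 1 6 5 3 9 → sum 52
Total = 93.
93 mod 10 = 3, so the number is invalid.

invalid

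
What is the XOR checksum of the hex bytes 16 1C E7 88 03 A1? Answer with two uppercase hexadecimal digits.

C7

XOR the bytes together:
  start with 0x16
  0x16 ⊕ 0x1C = 0x0A
  0x0A ⊕ 0xE7 = 0xED
  0xED ⊕ 0x88 = 0x65
  0x65 ⊕ 0x03 = 0x66
  0x66 ⊕ 0xA1 = 0xC7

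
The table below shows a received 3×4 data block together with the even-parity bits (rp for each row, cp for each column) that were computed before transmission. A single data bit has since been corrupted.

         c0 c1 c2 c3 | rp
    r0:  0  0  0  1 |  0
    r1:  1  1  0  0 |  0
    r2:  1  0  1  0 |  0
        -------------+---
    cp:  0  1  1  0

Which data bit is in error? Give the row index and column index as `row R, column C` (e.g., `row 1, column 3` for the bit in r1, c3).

row 0, column 3

Recompute each row's even parity and compare to rp:
  r0: data parity 1, sent rp 0 → mismatch
  r1: data parity 0, sent rp 0 → ok
  r2: data parity 0, sent rp 0 → ok
Recompute each column's even parity and compare to cp:
  c0: data parity 0, sent cp 0 → ok
  c1: data parity 1, sent cp 1 → ok
  c2: data parity 1, sent cp 1 → ok
  c3: data parity 1, sent cp 0 → mismatch
Exactly one row (r0) and one column (c3) fail → the flipped bit is at their intersection.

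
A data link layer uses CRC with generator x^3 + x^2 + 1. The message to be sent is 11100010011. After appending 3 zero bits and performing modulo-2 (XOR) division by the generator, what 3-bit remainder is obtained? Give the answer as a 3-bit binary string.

001

Append 3 zeros: 11100010011000. Divide by 1101 (XOR where the leading bit is 1):
  pos 0: 1110 XOR 1101 = 0011
  pos 2: 1100 XOR 1101 = 0001
  pos 5: 1100 XOR 1101 = 0001
  pos 8: 1110 XOR 1101 = 0011
  pos 10: 1100 XOR 1101 = 0001
Remainder (last 3 bits) = 001. This is the CRC / FCS.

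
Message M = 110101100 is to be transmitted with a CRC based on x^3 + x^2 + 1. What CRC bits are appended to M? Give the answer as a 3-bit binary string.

Append 3 zeros: 110101100000. Divide by 1101 (XOR where the leading bit is 1):
  pos 0: 1101 XOR 1101 = 0000
  pos 5: 1100 XOR 1101 = 0001
  pos 8: 1000 XOR 1101 = 0101
Remainder (last 3 bits) = 101. This is the CRC / FCS.

101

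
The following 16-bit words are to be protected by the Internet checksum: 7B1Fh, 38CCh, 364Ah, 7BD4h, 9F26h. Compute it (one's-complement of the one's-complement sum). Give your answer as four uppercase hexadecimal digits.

FACE

One's-complement addition (fold any carry out of bit 15 back into bit 0):
  0x7B1F + 0x38CC = 0x0B3EB
  0xB3EB + 0x364A = 0x0EA35
  0xEA35 + 0x7BD4 = 0x16609 → wrap carry → 0x660A
  0x660A + 0x9F26 = 0x10530 → wrap carry → 0x0531
One's-complement sum = 0x0531.
Checksum = ~0x0531 & 0xFFFF = 0xFACE.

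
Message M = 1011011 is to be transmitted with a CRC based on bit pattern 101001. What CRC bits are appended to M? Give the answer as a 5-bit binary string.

Append 5 zeros: 101101100000. Divide by 101001 (XOR where the leading bit is 1):
  pos 0: 101101 XOR 101001 = 000100
  pos 3: 100100 XOR 101001 = 001101
  pos 5: 110100 XOR 101001 = 011101
  pos 6: 111010 XOR 101001 = 010011
Remainder (last 5 bits) = 10011. This is the CRC / FCS.

10011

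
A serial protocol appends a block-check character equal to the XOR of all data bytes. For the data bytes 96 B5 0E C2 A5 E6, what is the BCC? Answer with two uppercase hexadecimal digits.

XOR the bytes together:
  start with 0x96
  0x96 ⊕ 0xB5 = 0x23
  0x23 ⊕ 0x0E = 0x2D
  0x2D ⊕ 0xC2 = 0xEF
  0xEF ⊕ 0xA5 = 0x4A
  0x4A ⊕ 0xE6 = 0xAC

AC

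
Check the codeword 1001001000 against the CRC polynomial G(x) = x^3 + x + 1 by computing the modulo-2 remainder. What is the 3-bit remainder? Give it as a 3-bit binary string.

Modulo-2 division of 1001001000 by 1011:
  pos 0: 1001 XOR 1011 = 0010
  pos 2: 1000 XOR 1011 = 0011
  pos 4: 1110 XOR 1011 = 0101
  pos 5: 1010 XOR 1011 = 0001
Remainder = 010 (nonzero — an error is detected).

010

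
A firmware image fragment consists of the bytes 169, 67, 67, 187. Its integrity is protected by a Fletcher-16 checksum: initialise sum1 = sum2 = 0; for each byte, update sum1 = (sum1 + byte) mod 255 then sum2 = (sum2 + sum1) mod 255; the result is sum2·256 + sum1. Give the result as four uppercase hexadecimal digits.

Running sums (mod 255):
  after byte 0 (169): sum1=169, sum2=169
  after byte 1 (67): sum1=236, sum2=150
  after byte 2 (67): sum1=48, sum2=198
  after byte 3 (187): sum1=235, sum2=178
Checksum = sum2·256 + sum1 = 178·256 + 235 = 45803 = 0xB2EB.

B2EB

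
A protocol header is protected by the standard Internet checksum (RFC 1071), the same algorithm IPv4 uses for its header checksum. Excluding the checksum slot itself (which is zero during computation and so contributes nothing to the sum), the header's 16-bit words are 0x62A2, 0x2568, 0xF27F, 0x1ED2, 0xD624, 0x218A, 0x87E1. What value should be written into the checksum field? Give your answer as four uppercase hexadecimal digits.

One's-complement addition (fold any carry out of bit 15 back into bit 0):
  0x62A2 + 0x2568 = 0x0880A
  0x880A + 0xF27F = 0x17A89 → wrap carry → 0x7A8A
  0x7A8A + 0x1ED2 = 0x0995C
  0x995C + 0xD624 = 0x16F80 → wrap carry → 0x6F81
  0x6F81 + 0x218A = 0x0910B
  0x910B + 0x87E1 = 0x118EC → wrap carry → 0x18ED
One's-complement sum = 0x18ED.
Checksum = ~0x18ED & 0xFFFF = 0xE712.

E712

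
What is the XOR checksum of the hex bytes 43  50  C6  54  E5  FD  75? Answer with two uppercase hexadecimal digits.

EC

XOR the bytes together:
  start with 0x43
  0x43 ⊕ 0x50 = 0x13
  0x13 ⊕ 0xC6 = 0xD5
  0xD5 ⊕ 0x54 = 0x81
  0x81 ⊕ 0xE5 = 0x64
  0x64 ⊕ 0xFD = 0x99
  0x99 ⊕ 0x75 = 0xEC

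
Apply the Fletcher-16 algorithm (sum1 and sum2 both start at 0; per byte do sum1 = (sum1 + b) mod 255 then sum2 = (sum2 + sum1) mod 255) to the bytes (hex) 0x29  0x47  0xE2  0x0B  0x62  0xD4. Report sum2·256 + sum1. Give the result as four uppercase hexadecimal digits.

Running sums (mod 255):
  after byte 0 (0x29): sum1=41, sum2=41
  after byte 1 (0x47): sum1=112, sum2=153
  after byte 2 (0xE2): sum1=83, sum2=236
  after byte 3 (0x0B): sum1=94, sum2=75
  after byte 4 (0x62): sum1=192, sum2=12
  after byte 5 (0xD4): sum1=149, sum2=161
Checksum = sum2·256 + sum1 = 161·256 + 149 = 41365 = 0xA195.

A195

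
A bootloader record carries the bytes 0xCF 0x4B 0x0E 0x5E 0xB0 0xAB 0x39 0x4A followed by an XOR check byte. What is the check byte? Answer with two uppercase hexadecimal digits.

BC

XOR the bytes together:
  start with 0xCF
  0xCF ⊕ 0x4B = 0x84
  0x84 ⊕ 0x0E = 0x8A
  0x8A ⊕ 0x5E = 0xD4
  0xD4 ⊕ 0xB0 = 0x64
  0x64 ⊕ 0xAB = 0xCF
  0xCF ⊕ 0x39 = 0xF6
  0xF6 ⊕ 0x4A = 0xBC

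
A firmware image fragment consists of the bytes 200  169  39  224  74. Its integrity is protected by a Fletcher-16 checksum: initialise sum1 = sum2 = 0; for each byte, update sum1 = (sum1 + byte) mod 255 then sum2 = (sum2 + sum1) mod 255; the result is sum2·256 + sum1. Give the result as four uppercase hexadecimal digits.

14C4

Running sums (mod 255):
  after byte 0 (200): sum1=200, sum2=200
  after byte 1 (169): sum1=114, sum2=59
  after byte 2 (39): sum1=153, sum2=212
  after byte 3 (224): sum1=122, sum2=79
  after byte 4 (74): sum1=196, sum2=20
Checksum = sum2·256 + sum1 = 20·256 + 196 = 5316 = 0x14C4.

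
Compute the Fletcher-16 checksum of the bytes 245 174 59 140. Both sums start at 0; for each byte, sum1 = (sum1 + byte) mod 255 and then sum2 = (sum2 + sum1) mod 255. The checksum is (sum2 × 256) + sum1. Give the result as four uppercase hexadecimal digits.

Running sums (mod 255):
  after byte 0 (245): sum1=245, sum2=245
  after byte 1 (174): sum1=164, sum2=154
  after byte 2 (59): sum1=223, sum2=122
  after byte 3 (140): sum1=108, sum2=230
Checksum = sum2·256 + sum1 = 230·256 + 108 = 58988 = 0xE66C.

E66C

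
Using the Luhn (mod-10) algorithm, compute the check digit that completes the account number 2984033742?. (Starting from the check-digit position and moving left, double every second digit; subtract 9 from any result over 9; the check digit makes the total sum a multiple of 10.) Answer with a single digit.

Partial digits right→left: 2 4 7 3 3 0 4 8 9 2
Double every second digit counting from the check-digit position (so the 1st, 3rd, 5th, ... of the partial from the right).
  doubled (with −9 where >9): 4 5 6 8 9 → sum 32
  kept as-is: 4 3 0 8 2 → sum 17
Total = 32 + 17 = 49.
Check digit = (10 − (49 mod 10)) mod 10 = 1.

1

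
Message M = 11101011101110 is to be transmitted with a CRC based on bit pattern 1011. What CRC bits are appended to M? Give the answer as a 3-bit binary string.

001

Append 3 zeros: 11101011101110000. Divide by 1011 (XOR where the leading bit is 1):
  pos 0: 1110 XOR 1011 = 0101
  pos 1: 1011 XOR 1011 = 0000
  pos 6: 1110 XOR 1011 = 0101
  pos 7: 1011 XOR 1011 = 0000
  pos 11: 1100 XOR 1011 = 0111
  pos 12: 1110 XOR 1011 = 0101
  pos 13: 1010 XOR 1011 = 0001
Remainder (last 3 bits) = 001. This is the CRC / FCS.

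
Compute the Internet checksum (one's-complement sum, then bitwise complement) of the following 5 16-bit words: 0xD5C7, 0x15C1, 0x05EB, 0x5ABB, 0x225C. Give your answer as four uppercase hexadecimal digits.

9174

One's-complement addition (fold any carry out of bit 15 back into bit 0):
  0xD5C7 + 0x15C1 = 0x0EB88
  0xEB88 + 0x05EB = 0x0F173
  0xF173 + 0x5ABB = 0x14C2E → wrap carry → 0x4C2F
  0x4C2F + 0x225C = 0x06E8B
One's-complement sum = 0x6E8B.
Checksum = ~0x6E8B & 0xFFFF = 0x9174.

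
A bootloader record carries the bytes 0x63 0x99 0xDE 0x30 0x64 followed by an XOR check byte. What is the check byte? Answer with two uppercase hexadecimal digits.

XOR the bytes together:
  start with 0x63
  0x63 ⊕ 0x99 = 0xFA
  0xFA ⊕ 0xDE = 0x24
  0x24 ⊕ 0x30 = 0x14
  0x14 ⊕ 0x64 = 0x70

70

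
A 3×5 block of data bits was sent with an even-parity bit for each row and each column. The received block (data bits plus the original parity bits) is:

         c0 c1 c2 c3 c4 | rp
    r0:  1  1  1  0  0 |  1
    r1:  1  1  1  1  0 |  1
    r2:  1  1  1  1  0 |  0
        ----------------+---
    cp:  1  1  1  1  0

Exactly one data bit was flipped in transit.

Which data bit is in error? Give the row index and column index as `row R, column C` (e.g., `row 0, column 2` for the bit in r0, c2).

Recompute each row's even parity and compare to rp:
  r0: data parity 1, sent rp 1 → ok
  r1: data parity 0, sent rp 1 → mismatch
  r2: data parity 0, sent rp 0 → ok
Recompute each column's even parity and compare to cp:
  c0: data parity 1, sent cp 1 → ok
  c1: data parity 1, sent cp 1 → ok
  c2: data parity 1, sent cp 1 → ok
  c3: data parity 0, sent cp 1 → mismatch
  c4: data parity 0, sent cp 0 → ok
Exactly one row (r1) and one column (c3) fail → the flipped bit is at their intersection.

row 1, column 3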